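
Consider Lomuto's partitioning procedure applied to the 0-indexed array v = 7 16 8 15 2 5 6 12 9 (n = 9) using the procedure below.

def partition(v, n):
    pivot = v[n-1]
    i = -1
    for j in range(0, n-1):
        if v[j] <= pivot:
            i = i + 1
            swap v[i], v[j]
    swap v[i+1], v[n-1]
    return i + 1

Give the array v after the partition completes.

pivot=9, i=-1
j=0: 7≤9, i=0, swap(0,0) ⇒ 7 16 8 15 2 5 6 12 9
j=1: 16>9, skip
j=2: 8≤9, i=1, swap(1,2) ⇒ 7 8 16 15 2 5 6 12 9
j=3: 15>9, skip
j=4: 2≤9, i=2, swap(2,4) ⇒ 7 8 2 15 16 5 6 12 9
j=5: 5≤9, i=3, swap(3,5) ⇒ 7 8 2 5 16 15 6 12 9
j=6: 6≤9, i=4, swap(4,6) ⇒ 7 8 2 5 6 15 16 12 9
j=7: 12>9, skip
swap(5,8) ⇒ 7 8 2 5 6 9 16 12 15; return 5

7 8 2 5 6 9 16 12 15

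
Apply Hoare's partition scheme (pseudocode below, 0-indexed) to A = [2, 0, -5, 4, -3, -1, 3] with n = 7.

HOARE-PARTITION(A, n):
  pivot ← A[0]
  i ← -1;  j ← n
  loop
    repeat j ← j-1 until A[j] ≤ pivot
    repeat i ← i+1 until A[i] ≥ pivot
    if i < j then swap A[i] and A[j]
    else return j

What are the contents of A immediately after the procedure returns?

[-1, 0, -5, -3, 4, 2, 3]

pivot=2
j stops at 5 (-1), i stops at 0 (2); swap ⇒ [-1, 0, -5, 4, -3, 2, 3]
j stops at 4 (-3), i stops at 3 (4); swap ⇒ [-1, 0, -5, -3, 4, 2, 3]
j stops at 3, i stops at 4; i≥j ⇒ return 3. A=[-1, 0, -5, -3, 4, 2, 3]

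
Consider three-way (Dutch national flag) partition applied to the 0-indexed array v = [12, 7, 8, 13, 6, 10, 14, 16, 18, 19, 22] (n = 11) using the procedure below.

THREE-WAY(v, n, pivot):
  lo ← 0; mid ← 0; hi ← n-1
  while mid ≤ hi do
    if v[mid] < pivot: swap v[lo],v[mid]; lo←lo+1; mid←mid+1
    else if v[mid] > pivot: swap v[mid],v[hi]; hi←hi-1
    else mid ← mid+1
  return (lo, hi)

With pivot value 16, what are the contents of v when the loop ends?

pivot = 16; lo=0, mid=0, hi=10
v[mid]=12<16: swap v[0],v[0]; lo=1,mid=1 → [12, 7, 8, 13, 6, 10, 14, 16, 18, 19, 22]
v[mid]=7<16: swap v[1],v[1]; lo=2,mid=2 → [12, 7, 8, 13, 6, 10, 14, 16, 18, 19, 22]
v[mid]=8<16: swap v[2],v[2]; lo=3,mid=3 → [12, 7, 8, 13, 6, 10, 14, 16, 18, 19, 22]
v[mid]=13<16: swap v[3],v[3]; lo=4,mid=4 → [12, 7, 8, 13, 6, 10, 14, 16, 18, 19, 22]
v[mid]=6<16: swap v[4],v[4]; lo=5,mid=5 → [12, 7, 8, 13, 6, 10, 14, 16, 18, 19, 22]
v[mid]=10<16: swap v[5],v[5]; lo=6,mid=6 → [12, 7, 8, 13, 6, 10, 14, 16, 18, 19, 22]
v[mid]=14<16: swap v[6],v[6]; lo=7,mid=7 → [12, 7, 8, 13, 6, 10, 14, 16, 18, 19, 22]
v[mid]=16=16: mid=8
v[mid]=18>16: swap v[8],v[10]; hi=9 → [12, 7, 8, 13, 6, 10, 14, 16, 22, 19, 18]
v[mid]=22>16: swap v[8],v[9]; hi=8 → [12, 7, 8, 13, 6, 10, 14, 16, 19, 22, 18]
v[mid]=19>16: swap v[8],v[8]; hi=7 → [12, 7, 8, 13, 6, 10, 14, 16, 19, 22, 18]
end: lo=7, hi=7; v = [12, 7, 8, 13, 6, 10, 14, 16, 19, 22, 18]

[12, 7, 8, 13, 6, 10, 14, 16, 19, 22, 18]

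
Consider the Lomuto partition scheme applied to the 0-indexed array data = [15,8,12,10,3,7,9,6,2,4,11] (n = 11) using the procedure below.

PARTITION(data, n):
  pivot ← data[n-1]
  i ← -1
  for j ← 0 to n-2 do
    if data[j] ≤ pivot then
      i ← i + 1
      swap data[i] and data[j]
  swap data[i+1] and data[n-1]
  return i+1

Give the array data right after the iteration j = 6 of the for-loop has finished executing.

[8,10,3,7,9,15,12,6,2,4,11]

pivot = data[10] = 11; i = -1
j=0: data[0]=15 > 11 → no swap
j=1: data[1]=8 ≤ 11 → i=0, swap data[0],data[1] → [8,15,12,10,3,7,9,6,2,4,11]
j=2: data[2]=12 > 11 → no swap
j=3: data[3]=10 ≤ 11 → i=1, swap data[1],data[3] → [8,10,12,15,3,7,9,6,2,4,11]
j=4: data[4]=3 ≤ 11 → i=2, swap data[2],data[4] → [8,10,3,15,12,7,9,6,2,4,11]
j=5: data[5]=7 ≤ 11 → i=3, swap data[3],data[5] → [8,10,3,7,12,15,9,6,2,4,11]
j=6: data[6]=9 ≤ 11 → i=4, swap data[4],data[6] → [8,10,3,7,9,15,12,6,2,4,11]
(after j=6) data = [8,10,3,7,9,15,12,6,2,4,11]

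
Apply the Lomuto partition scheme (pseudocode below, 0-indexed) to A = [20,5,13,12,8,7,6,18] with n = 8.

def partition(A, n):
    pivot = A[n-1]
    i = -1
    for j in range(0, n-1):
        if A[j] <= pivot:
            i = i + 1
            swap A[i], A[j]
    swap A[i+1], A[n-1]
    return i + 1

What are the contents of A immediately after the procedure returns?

[5,13,12,8,7,6,18,20]

pivot = A[7] = 18; i = -1
j=0: A[0]=20 > 18 → no swap
j=1: A[1]=5 ≤ 18 → i=0, swap A[0],A[1] → [5,20,13,12,8,7,6,18]
j=2: A[2]=13 ≤ 18 → i=1, swap A[1],A[2] → [5,13,20,12,8,7,6,18]
j=3: A[3]=12 ≤ 18 → i=2, swap A[2],A[3] → [5,13,12,20,8,7,6,18]
j=4: A[4]=8 ≤ 18 → i=3, swap A[3],A[4] → [5,13,12,8,20,7,6,18]
j=5: A[5]=7 ≤ 18 → i=4, swap A[4],A[5] → [5,13,12,8,7,20,6,18]
j=6: A[6]=6 ≤ 18 → i=5, swap A[5],A[6] → [5,13,12,8,7,6,20,18]
final swap A[6],A[7] → [5,13,12,8,7,6,18,20]; return 6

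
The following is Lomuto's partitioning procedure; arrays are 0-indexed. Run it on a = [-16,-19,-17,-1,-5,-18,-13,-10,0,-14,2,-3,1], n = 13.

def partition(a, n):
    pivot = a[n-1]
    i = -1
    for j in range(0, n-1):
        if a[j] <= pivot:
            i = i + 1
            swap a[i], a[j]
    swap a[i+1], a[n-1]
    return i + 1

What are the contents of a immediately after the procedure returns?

[-16,-19,-17,-1,-5,-18,-13,-10,0,-14,-3,1,2]

pivot = a[12] = 1; i = -1
j=0: a[0]=-16 ≤ 1 → i=0, swap a[0],a[0] (no change) → [-16,-19,-17,-1,-5,-18,-13,-10,0,-14,2,-3,1]
j=1: a[1]=-19 ≤ 1 → i=1, swap a[1],a[1] (no change) → [-16,-19,-17,-1,-5,-18,-13,-10,0,-14,2,-3,1]
j=2: a[2]=-17 ≤ 1 → i=2, swap a[2],a[2] (no change) → [-16,-19,-17,-1,-5,-18,-13,-10,0,-14,2,-3,1]
j=3: a[3]=-1 ≤ 1 → i=3, swap a[3],a[3] (no change) → [-16,-19,-17,-1,-5,-18,-13,-10,0,-14,2,-3,1]
j=4: a[4]=-5 ≤ 1 → i=4, swap a[4],a[4] (no change) → [-16,-19,-17,-1,-5,-18,-13,-10,0,-14,2,-3,1]
j=5: a[5]=-18 ≤ 1 → i=5, swap a[5],a[5] (no change) → [-16,-19,-17,-1,-5,-18,-13,-10,0,-14,2,-3,1]
j=6: a[6]=-13 ≤ 1 → i=6, swap a[6],a[6] (no change) → [-16,-19,-17,-1,-5,-18,-13,-10,0,-14,2,-3,1]
j=7: a[7]=-10 ≤ 1 → i=7, swap a[7],a[7] (no change) → [-16,-19,-17,-1,-5,-18,-13,-10,0,-14,2,-3,1]
j=8: a[8]=0 ≤ 1 → i=8, swap a[8],a[8] (no change) → [-16,-19,-17,-1,-5,-18,-13,-10,0,-14,2,-3,1]
j=9: a[9]=-14 ≤ 1 → i=9, swap a[9],a[9] (no change) → [-16,-19,-17,-1,-5,-18,-13,-10,0,-14,2,-3,1]
j=10: a[10]=2 > 1 → no swap
j=11: a[11]=-3 ≤ 1 → i=10, swap a[10],a[11] → [-16,-19,-17,-1,-5,-18,-13,-10,0,-14,-3,2,1]
final swap a[11],a[12] → [-16,-19,-17,-1,-5,-18,-13,-10,0,-14,-3,1,2]; return 11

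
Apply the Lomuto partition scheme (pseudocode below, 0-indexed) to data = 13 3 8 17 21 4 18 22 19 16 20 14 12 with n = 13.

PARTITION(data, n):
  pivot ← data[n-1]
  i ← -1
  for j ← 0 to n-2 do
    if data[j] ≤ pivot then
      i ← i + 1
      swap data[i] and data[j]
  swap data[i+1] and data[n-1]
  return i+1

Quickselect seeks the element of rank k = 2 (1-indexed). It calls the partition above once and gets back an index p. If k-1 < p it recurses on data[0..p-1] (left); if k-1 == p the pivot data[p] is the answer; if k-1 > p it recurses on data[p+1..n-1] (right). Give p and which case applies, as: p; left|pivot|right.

3; left

pivot=12, i=-1
j=0: 13>12, skip
j=1: 3≤12, i=0, swap(0,1) ⇒ 3 13 8 17 21 4 18 22 19 16 20 14 12
j=2: 8≤12, i=1, swap(1,2) ⇒ 3 8 13 17 21 4 18 22 19 16 20 14 12
j=3: 17>12, skip
j=4: 21>12, skip
j=5: 4≤12, i=2, swap(2,5) ⇒ 3 8 4 17 21 13 18 22 19 16 20 14 12
j=6: 18>12, skip
j=7: 22>12, skip
j=8: 19>12, skip
j=9: 16>12, skip
j=10: 20>12, skip
j=11: 14>12, skip
swap(3,12) ⇒ 3 8 4 12 21 13 18 22 19 16 20 14 17; return 3
p = 3; k-1 = 1 < 3 ⇒ left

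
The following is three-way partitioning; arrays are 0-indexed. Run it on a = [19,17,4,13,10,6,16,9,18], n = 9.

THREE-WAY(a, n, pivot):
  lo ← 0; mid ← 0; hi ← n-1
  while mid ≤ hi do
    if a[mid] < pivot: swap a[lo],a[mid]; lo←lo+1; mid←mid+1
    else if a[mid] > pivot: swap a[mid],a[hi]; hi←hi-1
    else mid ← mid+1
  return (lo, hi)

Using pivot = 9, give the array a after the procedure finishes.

pivot = 9; lo=0, mid=0, hi=8
a[mid]=19>9: swap a[0],a[8]; hi=7 → [18,17,4,13,10,6,16,9,19]
a[mid]=18>9: swap a[0],a[7]; hi=6 → [9,17,4,13,10,6,16,18,19]
a[mid]=9=9: mid=1
a[mid]=17>9: swap a[1],a[6]; hi=5 → [9,16,4,13,10,6,17,18,19]
a[mid]=16>9: swap a[1],a[5]; hi=4 → [9,6,4,13,10,16,17,18,19]
a[mid]=6<9: swap a[0],a[1]; lo=1,mid=2 → [6,9,4,13,10,16,17,18,19]
a[mid]=4<9: swap a[1],a[2]; lo=2,mid=3 → [6,4,9,13,10,16,17,18,19]
a[mid]=13>9: swap a[3],a[4]; hi=3 → [6,4,9,10,13,16,17,18,19]
a[mid]=10>9: swap a[3],a[3]; hi=2 → [6,4,9,10,13,16,17,18,19]
end: lo=2, hi=2; a = [6,4,9,10,13,16,17,18,19]

[6,4,9,10,13,16,17,18,19]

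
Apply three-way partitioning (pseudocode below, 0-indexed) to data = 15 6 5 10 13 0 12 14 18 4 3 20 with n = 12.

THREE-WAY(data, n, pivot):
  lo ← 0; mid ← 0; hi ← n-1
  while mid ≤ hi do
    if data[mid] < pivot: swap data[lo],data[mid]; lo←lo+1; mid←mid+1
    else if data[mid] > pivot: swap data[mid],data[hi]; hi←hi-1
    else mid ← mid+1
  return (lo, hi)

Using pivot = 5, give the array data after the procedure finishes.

3 4 0 5 13 12 14 18 10 6 20 15

pivot = 5; lo=0, mid=0, hi=11
data[mid]=15>5: swap data[0],data[11]; hi=10 → 20 6 5 10 13 0 12 14 18 4 3 15
data[mid]=20>5: swap data[0],data[10]; hi=9 → 3 6 5 10 13 0 12 14 18 4 20 15
data[mid]=3<5: swap data[0],data[0]; lo=1,mid=1 → 3 6 5 10 13 0 12 14 18 4 20 15
data[mid]=6>5: swap data[1],data[9]; hi=8 → 3 4 5 10 13 0 12 14 18 6 20 15
data[mid]=4<5: swap data[1],data[1]; lo=2,mid=2 → 3 4 5 10 13 0 12 14 18 6 20 15
data[mid]=5=5: mid=3
data[mid]=10>5: swap data[3],data[8]; hi=7 → 3 4 5 18 13 0 12 14 10 6 20 15
data[mid]=18>5: swap data[3],data[7]; hi=6 → 3 4 5 14 13 0 12 18 10 6 20 15
data[mid]=14>5: swap data[3],data[6]; hi=5 → 3 4 5 12 13 0 14 18 10 6 20 15
data[mid]=12>5: swap data[3],data[5]; hi=4 → 3 4 5 0 13 12 14 18 10 6 20 15
data[mid]=0<5: swap data[2],data[3]; lo=3,mid=4 → 3 4 0 5 13 12 14 18 10 6 20 15
data[mid]=13>5: swap data[4],data[4]; hi=3 → 3 4 0 5 13 12 14 18 10 6 20 15
end: lo=3, hi=3; data = 3 4 0 5 13 12 14 18 10 6 20 15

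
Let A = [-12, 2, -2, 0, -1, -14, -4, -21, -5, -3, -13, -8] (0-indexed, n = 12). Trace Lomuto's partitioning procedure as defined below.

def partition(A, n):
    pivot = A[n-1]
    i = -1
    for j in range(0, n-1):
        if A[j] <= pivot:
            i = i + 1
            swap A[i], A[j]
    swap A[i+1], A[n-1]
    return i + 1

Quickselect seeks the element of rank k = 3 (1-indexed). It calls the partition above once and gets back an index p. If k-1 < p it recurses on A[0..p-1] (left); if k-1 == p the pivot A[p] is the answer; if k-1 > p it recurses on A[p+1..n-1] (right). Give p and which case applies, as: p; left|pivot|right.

pivot = A[11] = -8; i = -1
j=0: A[0]=-12 ≤ -8 → i=0, swap A[0],A[0] (no change) → [-12, 2, -2, 0, -1, -14, -4, -21, -5, -3, -13, -8]
j=1: A[1]=2 > -8 → no swap
j=2: A[2]=-2 > -8 → no swap
j=3: A[3]=0 > -8 → no swap
j=4: A[4]=-1 > -8 → no swap
j=5: A[5]=-14 ≤ -8 → i=1, swap A[1],A[5] → [-12, -14, -2, 0, -1, 2, -4, -21, -5, -3, -13, -8]
j=6: A[6]=-4 > -8 → no swap
j=7: A[7]=-21 ≤ -8 → i=2, swap A[2],A[7] → [-12, -14, -21, 0, -1, 2, -4, -2, -5, -3, -13, -8]
j=8: A[8]=-5 > -8 → no swap
j=9: A[9]=-3 > -8 → no swap
j=10: A[10]=-13 ≤ -8 → i=3, swap A[3],A[10] → [-12, -14, -21, -13, -1, 2, -4, -2, -5, -3, 0, -8]
final swap A[4],A[11] → [-12, -14, -21, -13, -8, 2, -4, -2, -5, -3, 0, -1]; return 4
p = 4; k-1 = 2 < 4 ⇒ left

4; left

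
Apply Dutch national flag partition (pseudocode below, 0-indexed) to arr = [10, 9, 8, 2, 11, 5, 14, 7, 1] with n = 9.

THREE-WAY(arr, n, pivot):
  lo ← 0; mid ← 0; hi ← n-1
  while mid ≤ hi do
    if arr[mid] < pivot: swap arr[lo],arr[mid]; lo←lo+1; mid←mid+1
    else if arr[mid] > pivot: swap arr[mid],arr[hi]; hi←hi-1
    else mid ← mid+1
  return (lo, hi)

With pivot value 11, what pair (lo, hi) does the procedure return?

(7, 7)

lo=0 mid=0 hi=8
10<11: swap(0,0), lo=1 mid=1 ⇒ [10, 9, 8, 2, 11, 5, 14, 7, 1]
9<11: swap(1,1), lo=2 mid=2 ⇒ [10, 9, 8, 2, 11, 5, 14, 7, 1]
8<11: swap(2,2), lo=3 mid=3 ⇒ [10, 9, 8, 2, 11, 5, 14, 7, 1]
2<11: swap(3,3), lo=4 mid=4 ⇒ [10, 9, 8, 2, 11, 5, 14, 7, 1]
11=11: mid=5
5<11: swap(4,5), lo=5 mid=6 ⇒ [10, 9, 8, 2, 5, 11, 14, 7, 1]
14>11: swap(6,8), hi=7 ⇒ [10, 9, 8, 2, 5, 11, 1, 7, 14]
1<11: swap(5,6), lo=6 mid=7 ⇒ [10, 9, 8, 2, 5, 1, 11, 7, 14]
7<11: swap(6,7), lo=7 mid=8 ⇒ [10, 9, 8, 2, 5, 1, 7, 11, 14]
done. lo=7 hi=7; arr=[10, 9, 8, 2, 5, 1, 7, 11, 14]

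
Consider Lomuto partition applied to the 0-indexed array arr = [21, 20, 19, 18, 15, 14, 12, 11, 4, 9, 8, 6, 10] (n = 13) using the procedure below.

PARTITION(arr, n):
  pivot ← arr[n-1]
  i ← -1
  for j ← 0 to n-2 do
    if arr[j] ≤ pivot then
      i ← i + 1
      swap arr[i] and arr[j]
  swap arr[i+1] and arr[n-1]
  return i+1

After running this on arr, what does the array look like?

[4, 9, 8, 6, 10, 14, 12, 11, 21, 20, 19, 18, 15]

pivot=10, i=-1
j=0: 21>10, skip
j=1: 20>10, skip
j=2: 19>10, skip
j=3: 18>10, skip
j=4: 15>10, skip
j=5: 14>10, skip
j=6: 12>10, skip
j=7: 11>10, skip
j=8: 4≤10, i=0, swap(0,8) ⇒ [4, 20, 19, 18, 15, 14, 12, 11, 21, 9, 8, 6, 10]
j=9: 9≤10, i=1, swap(1,9) ⇒ [4, 9, 19, 18, 15, 14, 12, 11, 21, 20, 8, 6, 10]
j=10: 8≤10, i=2, swap(2,10) ⇒ [4, 9, 8, 18, 15, 14, 12, 11, 21, 20, 19, 6, 10]
j=11: 6≤10, i=3, swap(3,11) ⇒ [4, 9, 8, 6, 15, 14, 12, 11, 21, 20, 19, 18, 10]
swap(4,12) ⇒ [4, 9, 8, 6, 10, 14, 12, 11, 21, 20, 19, 18, 15]; return 4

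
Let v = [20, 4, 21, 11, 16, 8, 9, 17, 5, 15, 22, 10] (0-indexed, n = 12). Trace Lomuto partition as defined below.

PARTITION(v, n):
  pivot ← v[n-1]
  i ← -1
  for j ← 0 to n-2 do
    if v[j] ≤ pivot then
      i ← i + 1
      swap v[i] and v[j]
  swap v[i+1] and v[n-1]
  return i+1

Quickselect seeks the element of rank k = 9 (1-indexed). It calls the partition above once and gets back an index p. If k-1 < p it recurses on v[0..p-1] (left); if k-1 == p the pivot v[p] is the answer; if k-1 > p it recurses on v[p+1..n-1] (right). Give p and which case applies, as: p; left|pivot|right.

pivot=10, i=-1
j=0: 20>10, skip
j=1: 4≤10, i=0, swap(0,1) ⇒ [4, 20, 21, 11, 16, 8, 9, 17, 5, 15, 22, 10]
j=2: 21>10, skip
j=3: 11>10, skip
j=4: 16>10, skip
j=5: 8≤10, i=1, swap(1,5) ⇒ [4, 8, 21, 11, 16, 20, 9, 17, 5, 15, 22, 10]
j=6: 9≤10, i=2, swap(2,6) ⇒ [4, 8, 9, 11, 16, 20, 21, 17, 5, 15, 22, 10]
j=7: 17>10, skip
j=8: 5≤10, i=3, swap(3,8) ⇒ [4, 8, 9, 5, 16, 20, 21, 17, 11, 15, 22, 10]
j=9: 15>10, skip
j=10: 22>10, skip
swap(4,11) ⇒ [4, 8, 9, 5, 10, 20, 21, 17, 11, 15, 22, 16]; return 4
p = 4; k-1 = 8 > 4 ⇒ right

4; right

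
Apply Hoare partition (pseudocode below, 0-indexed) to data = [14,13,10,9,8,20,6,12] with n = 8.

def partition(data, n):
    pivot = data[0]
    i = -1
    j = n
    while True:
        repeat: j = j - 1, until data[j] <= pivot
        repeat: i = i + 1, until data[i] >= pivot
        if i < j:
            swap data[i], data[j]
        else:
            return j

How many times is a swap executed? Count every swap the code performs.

2

pivot = data[0] = 14; i = -1, j = 8
j→7 (data[7]=12≤14), i→0 (data[0]=14≥14); i<j, swap → [12,13,10,9,8,20,6,14]
j→6 (data[6]=6≤14), i→5 (data[5]=20≥14); i<j, swap → [12,13,10,9,8,6,20,14]
j→5, i→6; i≥j, return j=5. data = [12,13,10,9,8,6,20,14]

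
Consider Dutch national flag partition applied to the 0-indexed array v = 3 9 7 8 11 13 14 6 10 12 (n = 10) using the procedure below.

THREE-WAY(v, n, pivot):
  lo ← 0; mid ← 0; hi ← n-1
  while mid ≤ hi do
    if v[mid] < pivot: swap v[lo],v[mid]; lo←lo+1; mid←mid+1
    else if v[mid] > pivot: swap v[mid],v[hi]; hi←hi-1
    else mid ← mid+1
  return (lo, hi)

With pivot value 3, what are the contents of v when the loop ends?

3 7 8 11 13 14 6 10 12 9

lo=0 mid=0 hi=9
3=3: mid=1
9>3: swap(1,9), hi=8 ⇒ 3 12 7 8 11 13 14 6 10 9
12>3: swap(1,8), hi=7 ⇒ 3 10 7 8 11 13 14 6 12 9
10>3: swap(1,7), hi=6 ⇒ 3 6 7 8 11 13 14 10 12 9
6>3: swap(1,6), hi=5 ⇒ 3 14 7 8 11 13 6 10 12 9
14>3: swap(1,5), hi=4 ⇒ 3 13 7 8 11 14 6 10 12 9
13>3: swap(1,4), hi=3 ⇒ 3 11 7 8 13 14 6 10 12 9
11>3: swap(1,3), hi=2 ⇒ 3 8 7 11 13 14 6 10 12 9
8>3: swap(1,2), hi=1 ⇒ 3 7 8 11 13 14 6 10 12 9
7>3: swap(1,1), hi=0 ⇒ 3 7 8 11 13 14 6 10 12 9
done. lo=0 hi=0; v=3 7 8 11 13 14 6 10 12 9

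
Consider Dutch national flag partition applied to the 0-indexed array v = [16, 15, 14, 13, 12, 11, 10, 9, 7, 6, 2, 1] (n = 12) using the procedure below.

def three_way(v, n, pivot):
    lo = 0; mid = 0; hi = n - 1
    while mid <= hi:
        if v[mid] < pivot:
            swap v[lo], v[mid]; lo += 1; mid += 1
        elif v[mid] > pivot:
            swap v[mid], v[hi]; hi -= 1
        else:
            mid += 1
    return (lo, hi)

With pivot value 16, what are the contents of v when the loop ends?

lo=0 mid=0 hi=11
16=16: mid=1
15<16: swap(0,1), lo=1 mid=2 ⇒ [15, 16, 14, 13, 12, 11, 10, 9, 7, 6, 2, 1]
14<16: swap(1,2), lo=2 mid=3 ⇒ [15, 14, 16, 13, 12, 11, 10, 9, 7, 6, 2, 1]
13<16: swap(2,3), lo=3 mid=4 ⇒ [15, 14, 13, 16, 12, 11, 10, 9, 7, 6, 2, 1]
12<16: swap(3,4), lo=4 mid=5 ⇒ [15, 14, 13, 12, 16, 11, 10, 9, 7, 6, 2, 1]
11<16: swap(4,5), lo=5 mid=6 ⇒ [15, 14, 13, 12, 11, 16, 10, 9, 7, 6, 2, 1]
10<16: swap(5,6), lo=6 mid=7 ⇒ [15, 14, 13, 12, 11, 10, 16, 9, 7, 6, 2, 1]
9<16: swap(6,7), lo=7 mid=8 ⇒ [15, 14, 13, 12, 11, 10, 9, 16, 7, 6, 2, 1]
7<16: swap(7,8), lo=8 mid=9 ⇒ [15, 14, 13, 12, 11, 10, 9, 7, 16, 6, 2, 1]
6<16: swap(8,9), lo=9 mid=10 ⇒ [15, 14, 13, 12, 11, 10, 9, 7, 6, 16, 2, 1]
2<16: swap(9,10), lo=10 mid=11 ⇒ [15, 14, 13, 12, 11, 10, 9, 7, 6, 2, 16, 1]
1<16: swap(10,11), lo=11 mid=12 ⇒ [15, 14, 13, 12, 11, 10, 9, 7, 6, 2, 1, 16]
done. lo=11 hi=11; v=[15, 14, 13, 12, 11, 10, 9, 7, 6, 2, 1, 16]

[15, 14, 13, 12, 11, 10, 9, 7, 6, 2, 1, 16]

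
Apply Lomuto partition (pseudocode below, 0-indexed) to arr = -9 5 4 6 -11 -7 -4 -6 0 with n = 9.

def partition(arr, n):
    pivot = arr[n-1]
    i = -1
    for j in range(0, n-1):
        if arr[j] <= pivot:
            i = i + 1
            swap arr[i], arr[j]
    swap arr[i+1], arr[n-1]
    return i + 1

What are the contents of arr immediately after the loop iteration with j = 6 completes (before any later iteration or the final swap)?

-9 -11 -7 -4 5 4 6 -6 0

pivot = arr[8] = 0; i = -1
j=0: arr[0]=-9 ≤ 0 → i=0, swap arr[0],arr[0] (no change) → -9 5 4 6 -11 -7 -4 -6 0
j=1: arr[1]=5 > 0 → no swap
j=2: arr[2]=4 > 0 → no swap
j=3: arr[3]=6 > 0 → no swap
j=4: arr[4]=-11 ≤ 0 → i=1, swap arr[1],arr[4] → -9 -11 4 6 5 -7 -4 -6 0
j=5: arr[5]=-7 ≤ 0 → i=2, swap arr[2],arr[5] → -9 -11 -7 6 5 4 -4 -6 0
j=6: arr[6]=-4 ≤ 0 → i=3, swap arr[3],arr[6] → -9 -11 -7 -4 5 4 6 -6 0
(after j=6) arr = -9 -11 -7 -4 5 4 6 -6 0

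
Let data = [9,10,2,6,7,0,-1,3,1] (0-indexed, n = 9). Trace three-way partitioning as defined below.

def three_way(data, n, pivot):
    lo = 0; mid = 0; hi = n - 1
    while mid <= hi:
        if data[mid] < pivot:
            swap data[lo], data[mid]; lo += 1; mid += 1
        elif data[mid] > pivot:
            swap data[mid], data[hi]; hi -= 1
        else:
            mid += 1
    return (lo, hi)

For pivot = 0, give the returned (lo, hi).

(1, 1)

lo=0 mid=0 hi=8
9>0: swap(0,8), hi=7 ⇒ [1,10,2,6,7,0,-1,3,9]
1>0: swap(0,7), hi=6 ⇒ [3,10,2,6,7,0,-1,1,9]
3>0: swap(0,6), hi=5 ⇒ [-1,10,2,6,7,0,3,1,9]
-1<0: swap(0,0), lo=1 mid=1 ⇒ [-1,10,2,6,7,0,3,1,9]
10>0: swap(1,5), hi=4 ⇒ [-1,0,2,6,7,10,3,1,9]
0=0: mid=2
2>0: swap(2,4), hi=3 ⇒ [-1,0,7,6,2,10,3,1,9]
7>0: swap(2,3), hi=2 ⇒ [-1,0,6,7,2,10,3,1,9]
6>0: swap(2,2), hi=1 ⇒ [-1,0,6,7,2,10,3,1,9]
done. lo=1 hi=1; data=[-1,0,6,7,2,10,3,1,9]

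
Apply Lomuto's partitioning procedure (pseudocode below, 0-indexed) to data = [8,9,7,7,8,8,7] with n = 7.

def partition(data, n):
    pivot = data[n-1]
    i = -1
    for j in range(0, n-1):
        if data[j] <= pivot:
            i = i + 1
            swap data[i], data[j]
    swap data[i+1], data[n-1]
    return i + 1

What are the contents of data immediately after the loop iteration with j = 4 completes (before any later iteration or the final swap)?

pivot = data[6] = 7; i = -1
j=0: data[0]=8 > 7 → no swap
j=1: data[1]=9 > 7 → no swap
j=2: data[2]=7 ≤ 7 → i=0, swap data[0],data[2] → [7,9,8,7,8,8,7]
j=3: data[3]=7 ≤ 7 → i=1, swap data[1],data[3] → [7,7,8,9,8,8,7]
j=4: data[4]=8 > 7 → no swap
(after j=4) data = [7,7,8,9,8,8,7]

[7,7,8,9,8,8,7]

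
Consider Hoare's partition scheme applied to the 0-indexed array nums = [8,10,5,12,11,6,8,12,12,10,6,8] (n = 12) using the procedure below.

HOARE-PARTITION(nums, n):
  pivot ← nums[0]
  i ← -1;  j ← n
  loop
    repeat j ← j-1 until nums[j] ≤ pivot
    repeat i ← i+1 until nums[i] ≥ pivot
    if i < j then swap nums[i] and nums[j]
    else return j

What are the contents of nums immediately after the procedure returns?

[8,6,5,8,6,11,12,12,12,10,10,8]

pivot = nums[0] = 8; i = -1, j = 12
j→11 (nums[11]=8≤8), i→0 (nums[0]=8≥8); i<j, swap → [8,10,5,12,11,6,8,12,12,10,6,8]
j→10 (nums[10]=6≤8), i→1 (nums[1]=10≥8); i<j, swap → [8,6,5,12,11,6,8,12,12,10,10,8]
j→6 (nums[6]=8≤8), i→3 (nums[3]=12≥8); i<j, swap → [8,6,5,8,11,6,12,12,12,10,10,8]
j→5 (nums[5]=6≤8), i→4 (nums[4]=11≥8); i<j, swap → [8,6,5,8,6,11,12,12,12,10,10,8]
j→4, i→5; i≥j, return j=4. nums = [8,6,5,8,6,11,12,12,12,10,10,8]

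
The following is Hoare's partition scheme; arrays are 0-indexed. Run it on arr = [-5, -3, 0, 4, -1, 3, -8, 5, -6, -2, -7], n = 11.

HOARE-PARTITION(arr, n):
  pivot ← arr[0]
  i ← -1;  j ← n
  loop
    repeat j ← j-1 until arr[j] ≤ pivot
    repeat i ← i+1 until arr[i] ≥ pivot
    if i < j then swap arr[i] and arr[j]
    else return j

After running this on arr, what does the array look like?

[-7, -6, -8, 4, -1, 3, 0, 5, -3, -2, -5]

pivot = arr[0] = -5; i = -1, j = 11
j→10 (arr[10]=-7≤-5), i→0 (arr[0]=-5≥-5); i<j, swap → [-7, -3, 0, 4, -1, 3, -8, 5, -6, -2, -5]
j→8 (arr[8]=-6≤-5), i→1 (arr[1]=-3≥-5); i<j, swap → [-7, -6, 0, 4, -1, 3, -8, 5, -3, -2, -5]
j→6 (arr[6]=-8≤-5), i→2 (arr[2]=0≥-5); i<j, swap → [-7, -6, -8, 4, -1, 3, 0, 5, -3, -2, -5]
j→2, i→3; i≥j, return j=2. arr = [-7, -6, -8, 4, -1, 3, 0, 5, -3, -2, -5]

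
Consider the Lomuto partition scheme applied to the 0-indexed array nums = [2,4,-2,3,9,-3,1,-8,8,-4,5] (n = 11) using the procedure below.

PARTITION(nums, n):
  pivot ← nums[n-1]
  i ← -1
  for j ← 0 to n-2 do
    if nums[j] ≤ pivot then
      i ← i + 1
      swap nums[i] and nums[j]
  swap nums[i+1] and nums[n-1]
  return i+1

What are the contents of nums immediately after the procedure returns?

[2,4,-2,3,-3,1,-8,-4,5,9,8]

pivot = nums[10] = 5; i = -1
j=0: nums[0]=2 ≤ 5 → i=0, swap nums[0],nums[0] (no change) → [2,4,-2,3,9,-3,1,-8,8,-4,5]
j=1: nums[1]=4 ≤ 5 → i=1, swap nums[1],nums[1] (no change) → [2,4,-2,3,9,-3,1,-8,8,-4,5]
j=2: nums[2]=-2 ≤ 5 → i=2, swap nums[2],nums[2] (no change) → [2,4,-2,3,9,-3,1,-8,8,-4,5]
j=3: nums[3]=3 ≤ 5 → i=3, swap nums[3],nums[3] (no change) → [2,4,-2,3,9,-3,1,-8,8,-4,5]
j=4: nums[4]=9 > 5 → no swap
j=5: nums[5]=-3 ≤ 5 → i=4, swap nums[4],nums[5] → [2,4,-2,3,-3,9,1,-8,8,-4,5]
j=6: nums[6]=1 ≤ 5 → i=5, swap nums[5],nums[6] → [2,4,-2,3,-3,1,9,-8,8,-4,5]
j=7: nums[7]=-8 ≤ 5 → i=6, swap nums[6],nums[7] → [2,4,-2,3,-3,1,-8,9,8,-4,5]
j=8: nums[8]=8 > 5 → no swap
j=9: nums[9]=-4 ≤ 5 → i=7, swap nums[7],nums[9] → [2,4,-2,3,-3,1,-8,-4,8,9,5]
final swap nums[8],nums[10] → [2,4,-2,3,-3,1,-8,-4,5,9,8]; return 8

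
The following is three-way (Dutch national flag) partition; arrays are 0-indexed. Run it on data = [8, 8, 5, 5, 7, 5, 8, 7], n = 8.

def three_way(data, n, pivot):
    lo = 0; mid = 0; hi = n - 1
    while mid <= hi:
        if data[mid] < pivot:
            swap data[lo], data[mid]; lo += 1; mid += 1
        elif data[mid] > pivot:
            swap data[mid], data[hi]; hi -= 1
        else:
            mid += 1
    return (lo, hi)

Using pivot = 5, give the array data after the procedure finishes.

pivot = 5; lo=0, mid=0, hi=7
data[mid]=8>5: swap data[0],data[7]; hi=6 → [7, 8, 5, 5, 7, 5, 8, 8]
data[mid]=7>5: swap data[0],data[6]; hi=5 → [8, 8, 5, 5, 7, 5, 7, 8]
data[mid]=8>5: swap data[0],data[5]; hi=4 → [5, 8, 5, 5, 7, 8, 7, 8]
data[mid]=5=5: mid=1
data[mid]=8>5: swap data[1],data[4]; hi=3 → [5, 7, 5, 5, 8, 8, 7, 8]
data[mid]=7>5: swap data[1],data[3]; hi=2 → [5, 5, 5, 7, 8, 8, 7, 8]
data[mid]=5=5: mid=2
data[mid]=5=5: mid=3
end: lo=0, hi=2; data = [5, 5, 5, 7, 8, 8, 7, 8]

[5, 5, 5, 7, 8, 8, 7, 8]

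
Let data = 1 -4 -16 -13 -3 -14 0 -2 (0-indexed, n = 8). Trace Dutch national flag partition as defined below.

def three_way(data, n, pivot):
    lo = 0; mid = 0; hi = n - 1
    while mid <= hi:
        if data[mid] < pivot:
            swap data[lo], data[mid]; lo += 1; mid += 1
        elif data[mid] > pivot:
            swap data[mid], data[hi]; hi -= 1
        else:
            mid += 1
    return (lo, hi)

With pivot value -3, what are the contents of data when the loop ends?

-14 -4 -16 -13 -3 0 -2 1

lo=0 mid=0 hi=7
1>-3: swap(0,7), hi=6 ⇒ -2 -4 -16 -13 -3 -14 0 1
-2>-3: swap(0,6), hi=5 ⇒ 0 -4 -16 -13 -3 -14 -2 1
0>-3: swap(0,5), hi=4 ⇒ -14 -4 -16 -13 -3 0 -2 1
-14<-3: swap(0,0), lo=1 mid=1 ⇒ -14 -4 -16 -13 -3 0 -2 1
-4<-3: swap(1,1), lo=2 mid=2 ⇒ -14 -4 -16 -13 -3 0 -2 1
-16<-3: swap(2,2), lo=3 mid=3 ⇒ -14 -4 -16 -13 -3 0 -2 1
-13<-3: swap(3,3), lo=4 mid=4 ⇒ -14 -4 -16 -13 -3 0 -2 1
-3=-3: mid=5
done. lo=4 hi=4; data=-14 -4 -16 -13 -3 0 -2 1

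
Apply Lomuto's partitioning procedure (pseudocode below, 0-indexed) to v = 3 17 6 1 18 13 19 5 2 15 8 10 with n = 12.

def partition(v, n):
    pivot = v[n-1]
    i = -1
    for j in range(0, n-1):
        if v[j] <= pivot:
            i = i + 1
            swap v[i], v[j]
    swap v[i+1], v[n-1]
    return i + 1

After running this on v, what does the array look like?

3 6 1 5 2 8 10 17 18 15 13 19

pivot=10, i=-1
j=0: 3≤10, i=0, swap(0,0) ⇒ 3 17 6 1 18 13 19 5 2 15 8 10
j=1: 17>10, skip
j=2: 6≤10, i=1, swap(1,2) ⇒ 3 6 17 1 18 13 19 5 2 15 8 10
j=3: 1≤10, i=2, swap(2,3) ⇒ 3 6 1 17 18 13 19 5 2 15 8 10
j=4: 18>10, skip
j=5: 13>10, skip
j=6: 19>10, skip
j=7: 5≤10, i=3, swap(3,7) ⇒ 3 6 1 5 18 13 19 17 2 15 8 10
j=8: 2≤10, i=4, swap(4,8) ⇒ 3 6 1 5 2 13 19 17 18 15 8 10
j=9: 15>10, skip
j=10: 8≤10, i=5, swap(5,10) ⇒ 3 6 1 5 2 8 19 17 18 15 13 10
swap(6,11) ⇒ 3 6 1 5 2 8 10 17 18 15 13 19; return 6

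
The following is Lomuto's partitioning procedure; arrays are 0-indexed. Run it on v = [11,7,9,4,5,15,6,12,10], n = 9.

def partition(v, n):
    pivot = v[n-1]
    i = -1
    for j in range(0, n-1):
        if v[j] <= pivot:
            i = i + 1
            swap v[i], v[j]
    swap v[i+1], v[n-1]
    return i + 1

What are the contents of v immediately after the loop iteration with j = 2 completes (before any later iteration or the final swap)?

pivot=10, i=-1
j=0: 11>10, skip
j=1: 7≤10, i=0, swap(0,1) ⇒ [7,11,9,4,5,15,6,12,10]
j=2: 9≤10, i=1, swap(1,2) ⇒ [7,9,11,4,5,15,6,12,10]
(after j=2) v = [7,9,11,4,5,15,6,12,10]

[7,9,11,4,5,15,6,12,10]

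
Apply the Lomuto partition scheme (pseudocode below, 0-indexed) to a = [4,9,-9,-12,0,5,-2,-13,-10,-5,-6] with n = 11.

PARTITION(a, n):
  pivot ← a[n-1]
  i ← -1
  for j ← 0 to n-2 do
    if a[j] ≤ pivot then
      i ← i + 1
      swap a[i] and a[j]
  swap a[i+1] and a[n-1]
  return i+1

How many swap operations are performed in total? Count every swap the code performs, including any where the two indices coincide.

pivot = a[10] = -6; i = -1
j=0: a[0]=4 > -6 → no swap
j=1: a[1]=9 > -6 → no swap
j=2: a[2]=-9 ≤ -6 → i=0, swap a[0],a[2] → [-9,9,4,-12,0,5,-2,-13,-10,-5,-6]
j=3: a[3]=-12 ≤ -6 → i=1, swap a[1],a[3] → [-9,-12,4,9,0,5,-2,-13,-10,-5,-6]
j=4: a[4]=0 > -6 → no swap
j=5: a[5]=5 > -6 → no swap
j=6: a[6]=-2 > -6 → no swap
j=7: a[7]=-13 ≤ -6 → i=2, swap a[2],a[7] → [-9,-12,-13,9,0,5,-2,4,-10,-5,-6]
j=8: a[8]=-10 ≤ -6 → i=3, swap a[3],a[8] → [-9,-12,-13,-10,0,5,-2,4,9,-5,-6]
j=9: a[9]=-5 > -6 → no swap
final swap a[4],a[10] → [-9,-12,-13,-10,-6,5,-2,4,9,-5,0]; return 4

5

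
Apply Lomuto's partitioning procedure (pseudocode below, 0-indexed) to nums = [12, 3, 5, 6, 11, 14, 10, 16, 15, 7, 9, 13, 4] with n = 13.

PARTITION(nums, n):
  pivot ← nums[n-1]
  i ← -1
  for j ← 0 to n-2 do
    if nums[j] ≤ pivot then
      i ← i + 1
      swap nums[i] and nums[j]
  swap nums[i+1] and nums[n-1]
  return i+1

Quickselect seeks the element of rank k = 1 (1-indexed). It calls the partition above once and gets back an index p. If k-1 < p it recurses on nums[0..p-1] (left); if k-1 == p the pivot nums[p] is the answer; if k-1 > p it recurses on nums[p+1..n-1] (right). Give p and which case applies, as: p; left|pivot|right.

pivot = nums[12] = 4; i = -1
j=0: nums[0]=12 > 4 → no swap
j=1: nums[1]=3 ≤ 4 → i=0, swap nums[0],nums[1] → [3, 12, 5, 6, 11, 14, 10, 16, 15, 7, 9, 13, 4]
j=2: nums[2]=5 > 4 → no swap
j=3: nums[3]=6 > 4 → no swap
j=4: nums[4]=11 > 4 → no swap
j=5: nums[5]=14 > 4 → no swap
j=6: nums[6]=10 > 4 → no swap
j=7: nums[7]=16 > 4 → no swap
j=8: nums[8]=15 > 4 → no swap
j=9: nums[9]=7 > 4 → no swap
j=10: nums[10]=9 > 4 → no swap
j=11: nums[11]=13 > 4 → no swap
final swap nums[1],nums[12] → [3, 4, 5, 6, 11, 14, 10, 16, 15, 7, 9, 13, 12]; return 1
p = 1; k-1 = 0 < 1 ⇒ left

1; left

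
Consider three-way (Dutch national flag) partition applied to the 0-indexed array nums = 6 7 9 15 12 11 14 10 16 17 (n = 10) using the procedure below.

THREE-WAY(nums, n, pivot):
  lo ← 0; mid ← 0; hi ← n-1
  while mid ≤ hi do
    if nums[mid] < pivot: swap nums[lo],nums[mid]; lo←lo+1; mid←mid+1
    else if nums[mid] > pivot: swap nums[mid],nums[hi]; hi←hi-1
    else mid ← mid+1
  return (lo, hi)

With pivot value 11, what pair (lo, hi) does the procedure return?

lo=0 mid=0 hi=9
6<11: swap(0,0), lo=1 mid=1 ⇒ 6 7 9 15 12 11 14 10 16 17
7<11: swap(1,1), lo=2 mid=2 ⇒ 6 7 9 15 12 11 14 10 16 17
9<11: swap(2,2), lo=3 mid=3 ⇒ 6 7 9 15 12 11 14 10 16 17
15>11: swap(3,9), hi=8 ⇒ 6 7 9 17 12 11 14 10 16 15
17>11: swap(3,8), hi=7 ⇒ 6 7 9 16 12 11 14 10 17 15
16>11: swap(3,7), hi=6 ⇒ 6 7 9 10 12 11 14 16 17 15
10<11: swap(3,3), lo=4 mid=4 ⇒ 6 7 9 10 12 11 14 16 17 15
12>11: swap(4,6), hi=5 ⇒ 6 7 9 10 14 11 12 16 17 15
14>11: swap(4,5), hi=4 ⇒ 6 7 9 10 11 14 12 16 17 15
11=11: mid=5
done. lo=4 hi=4; nums=6 7 9 10 11 14 12 16 17 15

(4, 4)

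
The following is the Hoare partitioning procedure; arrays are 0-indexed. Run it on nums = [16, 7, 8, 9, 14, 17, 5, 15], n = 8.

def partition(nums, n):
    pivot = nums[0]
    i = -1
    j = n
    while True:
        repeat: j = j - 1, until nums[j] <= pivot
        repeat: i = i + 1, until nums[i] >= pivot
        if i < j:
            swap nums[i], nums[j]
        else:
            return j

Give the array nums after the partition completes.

[15, 7, 8, 9, 14, 5, 17, 16]

pivot=16
j stops at 7 (15), i stops at 0 (16); swap ⇒ [15, 7, 8, 9, 14, 17, 5, 16]
j stops at 6 (5), i stops at 5 (17); swap ⇒ [15, 7, 8, 9, 14, 5, 17, 16]
j stops at 5, i stops at 6; i≥j ⇒ return 5. nums=[15, 7, 8, 9, 14, 5, 17, 16]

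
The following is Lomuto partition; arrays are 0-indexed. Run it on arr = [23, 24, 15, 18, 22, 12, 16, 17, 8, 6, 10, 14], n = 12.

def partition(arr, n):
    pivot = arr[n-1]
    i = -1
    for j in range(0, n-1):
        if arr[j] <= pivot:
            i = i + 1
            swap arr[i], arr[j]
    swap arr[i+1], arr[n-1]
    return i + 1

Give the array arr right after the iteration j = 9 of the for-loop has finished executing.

pivot = arr[11] = 14; i = -1
j=0: arr[0]=23 > 14 → no swap
j=1: arr[1]=24 > 14 → no swap
j=2: arr[2]=15 > 14 → no swap
j=3: arr[3]=18 > 14 → no swap
j=4: arr[4]=22 > 14 → no swap
j=5: arr[5]=12 ≤ 14 → i=0, swap arr[0],arr[5] → [12, 24, 15, 18, 22, 23, 16, 17, 8, 6, 10, 14]
j=6: arr[6]=16 > 14 → no swap
j=7: arr[7]=17 > 14 → no swap
j=8: arr[8]=8 ≤ 14 → i=1, swap arr[1],arr[8] → [12, 8, 15, 18, 22, 23, 16, 17, 24, 6, 10, 14]
j=9: arr[9]=6 ≤ 14 → i=2, swap arr[2],arr[9] → [12, 8, 6, 18, 22, 23, 16, 17, 24, 15, 10, 14]
(after j=9) arr = [12, 8, 6, 18, 22, 23, 16, 17, 24, 15, 10, 14]

[12, 8, 6, 18, 22, 23, 16, 17, 24, 15, 10, 14]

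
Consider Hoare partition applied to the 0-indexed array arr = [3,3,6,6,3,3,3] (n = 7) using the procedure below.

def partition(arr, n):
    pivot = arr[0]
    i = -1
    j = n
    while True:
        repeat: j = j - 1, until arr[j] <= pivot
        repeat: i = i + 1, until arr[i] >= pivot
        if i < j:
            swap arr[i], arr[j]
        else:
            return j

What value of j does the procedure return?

pivot=3
j stops at 6 (3), i stops at 0 (3); swap ⇒ [3,3,6,6,3,3,3]
j stops at 5 (3), i stops at 1 (3); swap ⇒ [3,3,6,6,3,3,3]
j stops at 4 (3), i stops at 2 (6); swap ⇒ [3,3,3,6,6,3,3]
j stops at 2, i stops at 3; i≥j ⇒ return 2. arr=[3,3,3,6,6,3,3]

2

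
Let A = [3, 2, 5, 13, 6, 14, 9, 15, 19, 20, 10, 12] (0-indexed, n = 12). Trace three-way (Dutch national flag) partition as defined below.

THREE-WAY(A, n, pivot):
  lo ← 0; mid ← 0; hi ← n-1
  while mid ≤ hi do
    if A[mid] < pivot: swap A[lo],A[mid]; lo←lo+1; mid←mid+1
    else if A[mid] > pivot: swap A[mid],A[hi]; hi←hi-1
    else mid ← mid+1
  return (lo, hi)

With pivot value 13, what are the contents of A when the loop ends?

[3, 2, 5, 6, 12, 9, 10, 13, 20, 19, 15, 14]

lo=0 mid=0 hi=11
3<13: swap(0,0), lo=1 mid=1 ⇒ [3, 2, 5, 13, 6, 14, 9, 15, 19, 20, 10, 12]
2<13: swap(1,1), lo=2 mid=2 ⇒ [3, 2, 5, 13, 6, 14, 9, 15, 19, 20, 10, 12]
5<13: swap(2,2), lo=3 mid=3 ⇒ [3, 2, 5, 13, 6, 14, 9, 15, 19, 20, 10, 12]
13=13: mid=4
6<13: swap(3,4), lo=4 mid=5 ⇒ [3, 2, 5, 6, 13, 14, 9, 15, 19, 20, 10, 12]
14>13: swap(5,11), hi=10 ⇒ [3, 2, 5, 6, 13, 12, 9, 15, 19, 20, 10, 14]
12<13: swap(4,5), lo=5 mid=6 ⇒ [3, 2, 5, 6, 12, 13, 9, 15, 19, 20, 10, 14]
9<13: swap(5,6), lo=6 mid=7 ⇒ [3, 2, 5, 6, 12, 9, 13, 15, 19, 20, 10, 14]
15>13: swap(7,10), hi=9 ⇒ [3, 2, 5, 6, 12, 9, 13, 10, 19, 20, 15, 14]
10<13: swap(6,7), lo=7 mid=8 ⇒ [3, 2, 5, 6, 12, 9, 10, 13, 19, 20, 15, 14]
19>13: swap(8,9), hi=8 ⇒ [3, 2, 5, 6, 12, 9, 10, 13, 20, 19, 15, 14]
20>13: swap(8,8), hi=7 ⇒ [3, 2, 5, 6, 12, 9, 10, 13, 20, 19, 15, 14]
done. lo=7 hi=7; A=[3, 2, 5, 6, 12, 9, 10, 13, 20, 19, 15, 14]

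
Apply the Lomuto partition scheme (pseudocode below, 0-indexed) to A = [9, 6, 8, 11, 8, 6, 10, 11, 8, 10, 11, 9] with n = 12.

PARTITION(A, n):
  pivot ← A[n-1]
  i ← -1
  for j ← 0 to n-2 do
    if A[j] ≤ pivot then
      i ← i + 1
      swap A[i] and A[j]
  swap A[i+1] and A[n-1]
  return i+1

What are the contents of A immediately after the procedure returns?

pivot = A[11] = 9; i = -1
j=0: A[0]=9 ≤ 9 → i=0, swap A[0],A[0] (no change) → [9, 6, 8, 11, 8, 6, 10, 11, 8, 10, 11, 9]
j=1: A[1]=6 ≤ 9 → i=1, swap A[1],A[1] (no change) → [9, 6, 8, 11, 8, 6, 10, 11, 8, 10, 11, 9]
j=2: A[2]=8 ≤ 9 → i=2, swap A[2],A[2] (no change) → [9, 6, 8, 11, 8, 6, 10, 11, 8, 10, 11, 9]
j=3: A[3]=11 > 9 → no swap
j=4: A[4]=8 ≤ 9 → i=3, swap A[3],A[4] → [9, 6, 8, 8, 11, 6, 10, 11, 8, 10, 11, 9]
j=5: A[5]=6 ≤ 9 → i=4, swap A[4],A[5] → [9, 6, 8, 8, 6, 11, 10, 11, 8, 10, 11, 9]
j=6: A[6]=10 > 9 → no swap
j=7: A[7]=11 > 9 → no swap
j=8: A[8]=8 ≤ 9 → i=5, swap A[5],A[8] → [9, 6, 8, 8, 6, 8, 10, 11, 11, 10, 11, 9]
j=9: A[9]=10 > 9 → no swap
j=10: A[10]=11 > 9 → no swap
final swap A[6],A[11] → [9, 6, 8, 8, 6, 8, 9, 11, 11, 10, 11, 10]; return 6

[9, 6, 8, 8, 6, 8, 9, 11, 11, 10, 11, 10]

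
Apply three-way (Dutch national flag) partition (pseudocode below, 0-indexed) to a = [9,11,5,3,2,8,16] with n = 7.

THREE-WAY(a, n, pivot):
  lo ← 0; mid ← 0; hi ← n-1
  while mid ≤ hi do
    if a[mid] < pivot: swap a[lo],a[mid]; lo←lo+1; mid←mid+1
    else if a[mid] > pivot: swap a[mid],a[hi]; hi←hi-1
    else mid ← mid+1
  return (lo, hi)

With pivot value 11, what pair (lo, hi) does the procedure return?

(5, 5)

pivot = 11; lo=0, mid=0, hi=6
a[mid]=9<11: swap a[0],a[0]; lo=1,mid=1 → [9,11,5,3,2,8,16]
a[mid]=11=11: mid=2
a[mid]=5<11: swap a[1],a[2]; lo=2,mid=3 → [9,5,11,3,2,8,16]
a[mid]=3<11: swap a[2],a[3]; lo=3,mid=4 → [9,5,3,11,2,8,16]
a[mid]=2<11: swap a[3],a[4]; lo=4,mid=5 → [9,5,3,2,11,8,16]
a[mid]=8<11: swap a[4],a[5]; lo=5,mid=6 → [9,5,3,2,8,11,16]
a[mid]=16>11: swap a[6],a[6]; hi=5 → [9,5,3,2,8,11,16]
end: lo=5, hi=5; a = [9,5,3,2,8,11,16]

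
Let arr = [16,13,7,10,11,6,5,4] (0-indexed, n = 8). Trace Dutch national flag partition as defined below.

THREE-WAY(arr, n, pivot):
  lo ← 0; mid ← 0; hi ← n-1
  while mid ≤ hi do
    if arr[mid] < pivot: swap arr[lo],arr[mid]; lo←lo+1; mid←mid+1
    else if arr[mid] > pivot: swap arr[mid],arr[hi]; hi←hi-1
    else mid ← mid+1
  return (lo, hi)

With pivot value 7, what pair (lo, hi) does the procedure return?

(3, 3)

lo=0 mid=0 hi=7
16>7: swap(0,7), hi=6 ⇒ [4,13,7,10,11,6,5,16]
4<7: swap(0,0), lo=1 mid=1 ⇒ [4,13,7,10,11,6,5,16]
13>7: swap(1,6), hi=5 ⇒ [4,5,7,10,11,6,13,16]
5<7: swap(1,1), lo=2 mid=2 ⇒ [4,5,7,10,11,6,13,16]
7=7: mid=3
10>7: swap(3,5), hi=4 ⇒ [4,5,7,6,11,10,13,16]
6<7: swap(2,3), lo=3 mid=4 ⇒ [4,5,6,7,11,10,13,16]
11>7: swap(4,4), hi=3 ⇒ [4,5,6,7,11,10,13,16]
done. lo=3 hi=3; arr=[4,5,6,7,11,10,13,16]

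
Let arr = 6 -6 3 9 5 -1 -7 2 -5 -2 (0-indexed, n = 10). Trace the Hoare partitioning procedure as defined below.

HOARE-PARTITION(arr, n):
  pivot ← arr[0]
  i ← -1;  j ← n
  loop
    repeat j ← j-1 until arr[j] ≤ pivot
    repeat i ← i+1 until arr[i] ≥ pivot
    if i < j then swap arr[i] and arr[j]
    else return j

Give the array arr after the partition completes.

-2 -6 3 -5 5 -1 -7 2 9 6

pivot = arr[0] = 6; i = -1, j = 10
j→9 (arr[9]=-2≤6), i→0 (arr[0]=6≥6); i<j, swap → -2 -6 3 9 5 -1 -7 2 -5 6
j→8 (arr[8]=-5≤6), i→3 (arr[3]=9≥6); i<j, swap → -2 -6 3 -5 5 -1 -7 2 9 6
j→7, i→8; i≥j, return j=7. arr = -2 -6 3 -5 5 -1 -7 2 9 6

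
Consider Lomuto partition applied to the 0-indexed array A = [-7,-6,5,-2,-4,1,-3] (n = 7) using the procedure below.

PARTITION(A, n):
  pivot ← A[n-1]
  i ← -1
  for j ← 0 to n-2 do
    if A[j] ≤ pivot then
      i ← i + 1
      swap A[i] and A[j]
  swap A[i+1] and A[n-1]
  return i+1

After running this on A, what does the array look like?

pivot = A[6] = -3; i = -1
j=0: A[0]=-7 ≤ -3 → i=0, swap A[0],A[0] (no change) → [-7,-6,5,-2,-4,1,-3]
j=1: A[1]=-6 ≤ -3 → i=1, swap A[1],A[1] (no change) → [-7,-6,5,-2,-4,1,-3]
j=2: A[2]=5 > -3 → no swap
j=3: A[3]=-2 > -3 → no swap
j=4: A[4]=-4 ≤ -3 → i=2, swap A[2],A[4] → [-7,-6,-4,-2,5,1,-3]
j=5: A[5]=1 > -3 → no swap
final swap A[3],A[6] → [-7,-6,-4,-3,5,1,-2]; return 3

[-7,-6,-4,-3,5,1,-2]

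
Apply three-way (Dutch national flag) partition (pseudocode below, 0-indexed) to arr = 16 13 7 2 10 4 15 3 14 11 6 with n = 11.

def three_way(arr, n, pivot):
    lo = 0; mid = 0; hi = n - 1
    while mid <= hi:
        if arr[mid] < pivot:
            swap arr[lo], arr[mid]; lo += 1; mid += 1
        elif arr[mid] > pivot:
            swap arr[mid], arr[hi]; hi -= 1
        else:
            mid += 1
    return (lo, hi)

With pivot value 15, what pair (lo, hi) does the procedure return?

lo=0 mid=0 hi=10
16>15: swap(0,10), hi=9 ⇒ 6 13 7 2 10 4 15 3 14 11 16
6<15: swap(0,0), lo=1 mid=1 ⇒ 6 13 7 2 10 4 15 3 14 11 16
13<15: swap(1,1), lo=2 mid=2 ⇒ 6 13 7 2 10 4 15 3 14 11 16
7<15: swap(2,2), lo=3 mid=3 ⇒ 6 13 7 2 10 4 15 3 14 11 16
2<15: swap(3,3), lo=4 mid=4 ⇒ 6 13 7 2 10 4 15 3 14 11 16
10<15: swap(4,4), lo=5 mid=5 ⇒ 6 13 7 2 10 4 15 3 14 11 16
4<15: swap(5,5), lo=6 mid=6 ⇒ 6 13 7 2 10 4 15 3 14 11 16
15=15: mid=7
3<15: swap(6,7), lo=7 mid=8 ⇒ 6 13 7 2 10 4 3 15 14 11 16
14<15: swap(7,8), lo=8 mid=9 ⇒ 6 13 7 2 10 4 3 14 15 11 16
11<15: swap(8,9), lo=9 mid=10 ⇒ 6 13 7 2 10 4 3 14 11 15 16
done. lo=9 hi=9; arr=6 13 7 2 10 4 3 14 11 15 16

(9, 9)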